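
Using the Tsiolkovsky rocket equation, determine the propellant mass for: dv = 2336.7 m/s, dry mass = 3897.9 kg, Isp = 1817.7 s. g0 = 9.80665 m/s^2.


ve = Isp * g0 = 1817.7 * 9.80665 = 17825.547705 m/s
mass ratio = exp(dv/ve) = exp(2336.7/17825.547705) = 1.14006712
m_prop = m_dry * (mr - 1) = 3897.9 * (1.14006712 - 1)
m_prop = 545.9676 kg

545.9676 kg


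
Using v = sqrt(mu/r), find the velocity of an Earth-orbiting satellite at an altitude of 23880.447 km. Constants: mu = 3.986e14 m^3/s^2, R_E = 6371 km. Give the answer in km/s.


r = R_E + alt = 6371.0 + 23880.447 = 30251.4470 km = 3.0251447e+07 m
v = sqrt(mu/r) = sqrt(3.986e14 / 3.0251447e+07) = 3629.9076 m/s = 3.6299 km/s

3.6299 km/s


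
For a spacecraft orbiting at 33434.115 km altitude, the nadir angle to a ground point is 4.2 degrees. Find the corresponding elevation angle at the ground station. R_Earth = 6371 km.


r = R_E + alt = 39805.1150 km
Law of sines in the satellite / Earth-center / ground-point triangle:
  sin(nadir)/R_E = sin(90 + el)/r  =>  cos(el) = (r/R_E)*sin(nadir)
cos(el) = (39805.1150 / 6371.0000) * sin(4.2 deg) = 0.457582
el = arccos(0.457582) = 62.7688 deg
(Earth-central angle = 90 - nadir - el = 23.0312 deg)

62.7688 degrees


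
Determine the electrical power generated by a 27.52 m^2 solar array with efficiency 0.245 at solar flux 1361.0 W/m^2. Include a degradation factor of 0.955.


P = area * eta * S * degradation
P = 27.52 * 0.245 * 1361.0 * 0.955
P = 8763.4681 W

8763.4681 W


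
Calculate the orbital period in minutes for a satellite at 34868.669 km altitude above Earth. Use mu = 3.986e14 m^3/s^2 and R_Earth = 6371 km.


r = 41239.6690 km = 4.1239669e+07 m
T = 2*pi*sqrt(r^3/mu) = 2*pi*sqrt(7.013673e+22 / 3.986e14)
T = 83345.8495 s = 1389.0975 min

1389.0975 minutes


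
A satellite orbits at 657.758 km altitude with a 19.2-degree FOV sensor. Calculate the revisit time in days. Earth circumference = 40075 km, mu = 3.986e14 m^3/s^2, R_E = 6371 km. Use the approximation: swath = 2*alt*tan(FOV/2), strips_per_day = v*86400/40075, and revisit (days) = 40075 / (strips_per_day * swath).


swath = 2*657.758*tan(0.1675516) = 222.5029 km
v = sqrt(mu/r) = 7530.5960 m/s = 7.5306 km/s
strips/day = v*86400/40075 = 7.5306*86400/40075 = 16.2356
coverage/day = strips * swath = 16.2356 * 222.5029 = 3612.4779 km
revisit = 40075 / 3612.4779 = 11.0935 days

11.0935 days


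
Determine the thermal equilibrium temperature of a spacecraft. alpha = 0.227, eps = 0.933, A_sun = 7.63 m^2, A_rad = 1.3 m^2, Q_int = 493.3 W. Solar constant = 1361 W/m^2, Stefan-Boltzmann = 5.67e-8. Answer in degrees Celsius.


Numerator = alpha*S*A_sun + Q_int = 0.227*1361*7.63 + 493.3 = 2850.5656 W
Denominator = eps*sigma*A_rad = 0.933*5.67e-8*1.3 = 6.877143e-08 W/K^4
T^4 = 4.1449852e+10 K^4
T = 451.2121 K = 178.0621 C

178.0621 degrees Celsius


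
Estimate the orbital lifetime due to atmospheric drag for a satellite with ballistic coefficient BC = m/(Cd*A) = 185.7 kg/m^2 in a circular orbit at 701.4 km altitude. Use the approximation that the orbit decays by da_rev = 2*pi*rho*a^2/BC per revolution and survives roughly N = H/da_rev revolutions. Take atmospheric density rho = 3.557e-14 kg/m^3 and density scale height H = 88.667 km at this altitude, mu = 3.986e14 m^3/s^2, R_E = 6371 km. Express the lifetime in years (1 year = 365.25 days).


a = R_E + alt = 7072.4000 km = 7.0724e+06 m
da_rev = 2*pi*rho*a^2/BC = 2*pi*3.557e-14*(7.0724e+06)^2/185.7 = 0.060198471 m per revolution
N = H/da_rev = 88667.0000 m / 0.060198471 m = 1.4729112e+06 revolutions
P = 2*pi*sqrt(a^3/mu) = 5919.1786 s
lifetime = N*P = 1.4729112e+06 * 5919.1786 = 8.7184242e+09 s = 100907.6880 days
years = 100907.6880 / 365.25 = 276.2702 years

276.2702 years


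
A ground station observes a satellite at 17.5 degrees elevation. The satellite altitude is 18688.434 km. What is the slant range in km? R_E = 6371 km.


h = 18688.434 km, el = 17.5 deg
d = -R_E*sin(el) + sqrt((R_E*sin(el))^2 + 2*R_E*h + h^2)
d = -6371.0000*sin(0.3054326) + sqrt((6371.0000*0.3007058)^2 + 2*6371.0000*18688.434 + 18688.434^2)
d = 22395.8439 km

22395.8439 km


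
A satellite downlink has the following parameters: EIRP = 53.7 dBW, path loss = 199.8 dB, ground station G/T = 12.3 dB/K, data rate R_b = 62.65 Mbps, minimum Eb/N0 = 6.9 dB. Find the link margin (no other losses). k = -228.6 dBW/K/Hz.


C/N0 = EIRP - FSPL + G/T - k = 53.7 - 199.8 + 12.3 - (-228.6)
C/N0 = 94.8000 dB-Hz
R_b = 62.65 Mbps = 6.265e+07 bps -> 10*log10(R_b) = 77.9692 dB-Hz
Eb/N0 = C/N0 - 10*log10(R_b) = 94.8000 - 77.9692 = 16.8308 dB
Margin = Eb/N0 - Eb/N0_req = 16.8308 - 6.9 = 9.9308 dB (link closes)

9.9308 dB


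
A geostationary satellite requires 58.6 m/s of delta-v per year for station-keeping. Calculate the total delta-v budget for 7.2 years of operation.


dV = rate * years = 58.6 * 7.2
dV = 421.9200 m/s

421.9200 m/s


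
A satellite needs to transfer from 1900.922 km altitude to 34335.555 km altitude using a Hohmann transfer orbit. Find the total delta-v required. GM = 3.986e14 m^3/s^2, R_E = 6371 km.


r1 = 8271.9220 km = 8.271922e+06 m
r2 = 40706.5550 km = 4.0706555e+07 m
dv1 = sqrt(mu/r1)*(sqrt(2*r2/(r1+r2)) - 1) = 2008.0372 m/s
dv2 = sqrt(mu/r2)*(1 - sqrt(2*r1/(r1+r2))) = 1310.5605 m/s
total dv = |dv1| + |dv2| = 2008.0372 + 1310.5605 = 3318.5977 m/s = 3.3186 km/s

3.3186 km/s


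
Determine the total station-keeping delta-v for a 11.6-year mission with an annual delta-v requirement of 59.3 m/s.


dV = rate * years = 59.3 * 11.6
dV = 687.8800 m/s

687.8800 m/s


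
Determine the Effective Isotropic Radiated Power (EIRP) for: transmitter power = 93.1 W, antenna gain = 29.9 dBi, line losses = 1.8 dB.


Pt = 93.1 W = 19.6895 dBW
EIRP = Pt_dBW + Gt - losses = 19.6895 + 29.9 - 1.8 = 47.7895 dBW

47.7895 dBW


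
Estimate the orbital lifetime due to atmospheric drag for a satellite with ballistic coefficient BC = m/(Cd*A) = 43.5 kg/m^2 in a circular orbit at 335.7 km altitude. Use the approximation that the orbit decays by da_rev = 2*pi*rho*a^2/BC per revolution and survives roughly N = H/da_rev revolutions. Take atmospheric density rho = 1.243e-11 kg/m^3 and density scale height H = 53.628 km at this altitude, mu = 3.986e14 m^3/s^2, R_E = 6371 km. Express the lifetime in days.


a = R_E + alt = 6706.7000 km = 6.7067e+06 m
da_rev = 2*pi*rho*a^2/BC = 2*pi*1.243e-11*(6.7067e+06)^2/43.5 = 80.756874 m per revolution
N = H/da_rev = 53628.0000 m / 80.756874 m = 664.0673 revolutions
P = 2*pi*sqrt(a^3/mu) = 5466.0618 s
lifetime = N*P = 664.0673 * 5466.0618 = 3.629833e+06 s = 42.0120 days

42.0120 days


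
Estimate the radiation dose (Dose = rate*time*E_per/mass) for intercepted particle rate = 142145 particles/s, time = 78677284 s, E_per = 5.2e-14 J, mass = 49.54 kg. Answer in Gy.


Total energy deposited = rate * time * E_per
  = 142145 * 78677284 * 5.2e-14 = 0.5815463 J
Dose = E_total / mass = 0.5815463 / 49.54
Dose = 0.01173892 Gy

0.0117 Gy


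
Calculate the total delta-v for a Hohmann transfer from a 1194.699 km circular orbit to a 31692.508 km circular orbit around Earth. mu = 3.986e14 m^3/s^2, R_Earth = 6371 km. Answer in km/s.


r1 = 7565.6990 km = 7.565699e+06 m
r2 = 38063.5080 km = 3.8063508e+07 m
dv1 = sqrt(mu/r1)*(sqrt(2*r2/(r1+r2)) - 1) = 2116.9949 m/s
dv2 = sqrt(mu/r2)*(1 - sqrt(2*r1/(r1+r2))) = 1372.5302 m/s
total dv = |dv1| + |dv2| = 2116.9949 + 1372.5302 = 3489.5251 m/s = 3.4895 km/s

3.4895 km/s


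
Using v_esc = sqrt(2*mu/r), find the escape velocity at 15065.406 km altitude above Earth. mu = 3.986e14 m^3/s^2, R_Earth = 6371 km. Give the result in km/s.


r = 6371.0 + 15065.406 = 21436.4060 km = 2.1436406e+07 m
v_esc = sqrt(2*mu/r) = sqrt(2*3.986e14 / 2.1436406e+07)
v_esc = 6098.2842 m/s = 6.0983 km/s

6.0983 km/s


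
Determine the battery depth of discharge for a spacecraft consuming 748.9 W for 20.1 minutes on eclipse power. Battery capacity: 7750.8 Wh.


E_used = P * t / 60 = 748.9 * 20.1 / 60 = 250.8815 Wh
DOD = E_used / E_total * 100 = 250.8815 / 7750.8 * 100
DOD = 3.2368 %

3.2368 %


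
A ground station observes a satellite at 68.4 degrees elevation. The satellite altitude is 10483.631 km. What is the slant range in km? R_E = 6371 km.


h = 10483.631 km, el = 68.4 deg
d = -R_E*sin(el) + sqrt((R_E*sin(el))^2 + 2*R_E*h + h^2)
d = -6371.0000*sin(1.1938) + sqrt((6371.0000*0.9297765)^2 + 2*6371.0000*10483.631 + 10483.631^2)
d = 10767.0517 km

10767.0517 km


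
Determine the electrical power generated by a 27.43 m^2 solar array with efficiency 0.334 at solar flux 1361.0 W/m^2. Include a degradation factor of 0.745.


P = area * eta * S * degradation
P = 27.43 * 0.334 * 1361.0 * 0.745
P = 9289.3788 W

9289.3788 W


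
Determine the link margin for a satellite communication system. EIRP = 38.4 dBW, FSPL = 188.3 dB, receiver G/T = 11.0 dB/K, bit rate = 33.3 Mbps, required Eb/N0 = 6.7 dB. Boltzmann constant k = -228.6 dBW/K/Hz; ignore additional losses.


C/N0 = EIRP - FSPL + G/T - k = 38.4 - 188.3 + 11.0 - (-228.6)
C/N0 = 89.7000 dB-Hz
R_b = 33.3 Mbps = 3.33e+07 bps -> 10*log10(R_b) = 75.2244 dB-Hz
Eb/N0 = C/N0 - 10*log10(R_b) = 89.7000 - 75.2244 = 14.4756 dB
Margin = Eb/N0 - Eb/N0_req = 14.4756 - 6.7 = 7.7756 dB (link closes)

7.7756 dB


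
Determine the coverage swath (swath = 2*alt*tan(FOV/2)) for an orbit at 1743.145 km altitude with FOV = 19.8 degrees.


FOV = 19.8 deg = 0.3455752 rad
swath = 2 * alt * tan(FOV/2) = 2 * 1743.145 * tan(0.1727876)
swath = 2 * 1743.145 * 0.1745279
swath = 608.4550 km

608.4550 km


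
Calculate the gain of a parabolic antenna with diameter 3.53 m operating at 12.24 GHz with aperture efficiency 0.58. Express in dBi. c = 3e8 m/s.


lambda = c/f = 3e8 / 1.224e+10 = 0.0245098 m
G = eta*(pi*D/lambda)^2 = 0.58*(pi*3.53/0.0245098)^2
G = 118740.1179 (linear)
G = 10*log10(118740.1179) = 50.7460 dBi

50.7460 dBi


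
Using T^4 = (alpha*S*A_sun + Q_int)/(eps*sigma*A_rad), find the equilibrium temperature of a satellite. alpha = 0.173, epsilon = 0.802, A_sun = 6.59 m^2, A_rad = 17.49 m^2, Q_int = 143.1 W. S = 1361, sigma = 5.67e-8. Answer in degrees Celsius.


Numerator = alpha*S*A_sun + Q_int = 0.173*1361*6.59 + 143.1 = 1694.7353 W
Denominator = eps*sigma*A_rad = 0.802*5.67e-8*17.49 = 7.9532977e-07 W/K^4
T^4 = 2.1308586e+09 K^4
T = 214.8516 K = -58.2984 C

-58.2984 degrees Celsius


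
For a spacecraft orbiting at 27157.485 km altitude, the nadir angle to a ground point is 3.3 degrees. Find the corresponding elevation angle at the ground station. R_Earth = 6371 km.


r = R_E + alt = 33528.4850 km
Law of sines in the satellite / Earth-center / ground-point triangle:
  sin(nadir)/R_E = sin(90 + el)/r  =>  cos(el) = (r/R_E)*sin(nadir)
cos(el) = (33528.4850 / 6371.0000) * sin(3.3 deg) = 0.3029406
el = arccos(0.3029406) = 72.3657 deg
(Earth-central angle = 90 - nadir - el = 14.3343 deg)

72.3657 degrees


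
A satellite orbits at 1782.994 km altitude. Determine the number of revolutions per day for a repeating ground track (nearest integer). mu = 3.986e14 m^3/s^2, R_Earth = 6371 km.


r = 8.153994e+06 m
T = 2*pi*sqrt(r^3/mu) = 7327.6852 s = 122.1281 min
revs/day = 1440 / 122.1281 = 11.7909
Rounded: 12 revolutions per day

12 revolutions per day


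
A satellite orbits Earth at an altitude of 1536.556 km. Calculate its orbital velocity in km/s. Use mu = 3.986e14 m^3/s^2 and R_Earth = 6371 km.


r = R_E + alt = 6371.0 + 1536.556 = 7907.5560 km = 7.907556e+06 m
v = sqrt(mu/r) = sqrt(3.986e14 / 7.907556e+06) = 7099.8228 m/s = 7.0998 km/s

7.0998 km/s


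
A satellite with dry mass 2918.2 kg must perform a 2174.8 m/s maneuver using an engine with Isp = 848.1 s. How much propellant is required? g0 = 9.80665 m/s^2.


ve = Isp * g0 = 848.1 * 9.80665 = 8317.019865 m/s
mass ratio = exp(dv/ve) = exp(2174.8/8317.019865) = 1.29886122
m_prop = m_dry * (mr - 1) = 2918.2 * (1.29886122 - 1)
m_prop = 872.1368 kg

872.1368 kg


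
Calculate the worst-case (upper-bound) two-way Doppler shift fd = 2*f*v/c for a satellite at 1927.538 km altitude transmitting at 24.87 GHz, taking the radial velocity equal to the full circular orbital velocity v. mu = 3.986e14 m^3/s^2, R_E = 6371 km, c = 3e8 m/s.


r = 8.298538e+06 m
v = sqrt(mu/r) = 6930.5524 m/s (worst-case radial velocity)
f = 24.87 GHz = 2.487e+10 Hz
fd = 2*f*v/c = 2*2.487e+10*6930.5524/3.0e+08
fd = 1.1490856e+06 Hz

1.1491e+06 Hz


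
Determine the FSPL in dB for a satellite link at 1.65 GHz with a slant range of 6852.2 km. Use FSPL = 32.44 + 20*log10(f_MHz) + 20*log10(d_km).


f = 1.65 GHz = 1650.0000 MHz
d = 6852.2 km
FSPL = 32.44 + 20*log10(1650.0000) + 20*log10(6852.2)
FSPL = 32.44 + 64.3497 + 76.7166
FSPL = 173.5063 dB

173.5063 dB


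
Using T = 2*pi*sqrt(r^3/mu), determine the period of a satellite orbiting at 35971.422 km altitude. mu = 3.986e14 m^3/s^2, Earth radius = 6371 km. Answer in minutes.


r = 42342.4220 km = 4.2342422e+07 m
T = 2*pi*sqrt(r^3/mu) = 2*pi*sqrt(7.5914911e+22 / 3.986e14)
T = 86711.1139 s = 1445.1852 min

1445.1852 minutes


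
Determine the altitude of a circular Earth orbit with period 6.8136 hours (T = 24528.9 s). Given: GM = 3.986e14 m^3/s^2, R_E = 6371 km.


T = 24528.9 s
r = (mu*T^2/(4*pi^2))^(1/3) = (3.986e14 * 24528.9^2 / (4*pi^2))^(1/3)
r = 1.824643e+07 m = 18246.4298 km
alt = r - R_E = 18246.4298 - 6371 = 11875.4298 km

11875.4298 km


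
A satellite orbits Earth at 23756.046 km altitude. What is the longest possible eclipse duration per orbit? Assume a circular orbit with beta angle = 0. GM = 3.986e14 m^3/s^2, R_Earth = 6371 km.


r = 30127.0460 km
T = 867.3508 min
Eclipse fraction = arcsin(R_E/r)/pi = arcsin(6371.0000/30127.0460)/pi
= arcsin(0.2114711)/pi = 0.06782543
Eclipse duration = 0.06782543 * 867.3508 = 58.8284 min

58.8284 minutes


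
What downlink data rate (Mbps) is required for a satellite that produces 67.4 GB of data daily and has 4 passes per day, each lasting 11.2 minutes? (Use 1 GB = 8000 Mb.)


total contact time = 4 * 11.2 * 60 = 2688.0000 s
data = 67.4 GB = 539200.0000 Mb
rate = 539200.0000 / 2688.0000 = 200.5952 Mbps

200.5952 Mbps


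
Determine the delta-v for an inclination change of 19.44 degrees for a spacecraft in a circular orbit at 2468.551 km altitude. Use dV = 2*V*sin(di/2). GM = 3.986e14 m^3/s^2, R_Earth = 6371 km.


r = 8839.5510 km = 8.839551e+06 m
V = sqrt(mu/r) = 6715.1164 m/s
di = 19.44 deg = 0.339292 rad
dV = 2*V*sin(di/2) = 2*6715.1164*sin(0.169646)
dV = 2267.4725 m/s = 2.2675 km/s

2.2675 km/s


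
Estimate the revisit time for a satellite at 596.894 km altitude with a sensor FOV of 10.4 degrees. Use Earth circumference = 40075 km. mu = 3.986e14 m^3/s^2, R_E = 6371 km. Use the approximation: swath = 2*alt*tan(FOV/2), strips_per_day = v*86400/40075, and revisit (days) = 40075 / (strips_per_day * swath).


swath = 2*596.894*tan(0.09075712) = 108.6432 km
v = sqrt(mu/r) = 7563.4141 m/s = 7.5634 km/s
strips/day = v*86400/40075 = 7.5634*86400/40075 = 16.3064
coverage/day = strips * swath = 16.3064 * 108.6432 = 1771.5798 km
revisit = 40075 / 1771.5798 = 22.6211 days

22.6211 days


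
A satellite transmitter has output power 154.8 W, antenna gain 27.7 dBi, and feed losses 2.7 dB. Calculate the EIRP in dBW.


Pt = 154.8 W = 21.8977 dBW
EIRP = Pt_dBW + Gt - losses = 21.8977 + 27.7 - 2.7 = 46.8977 dBW

46.8977 dBW


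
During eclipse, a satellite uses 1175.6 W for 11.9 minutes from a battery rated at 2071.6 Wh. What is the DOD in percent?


E_used = P * t / 60 = 1175.6 * 11.9 / 60 = 233.1607 Wh
DOD = E_used / E_total * 100 = 233.1607 / 2071.6 * 100
DOD = 11.2551 %

11.2551 %


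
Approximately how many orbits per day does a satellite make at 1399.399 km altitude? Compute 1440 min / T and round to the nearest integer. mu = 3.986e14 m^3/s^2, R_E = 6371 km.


r = 7.770399e+06 m
T = 2*pi*sqrt(r^3/mu) = 6816.7317 s = 113.6122 min
revs/day = 1440 / 113.6122 = 12.6747
Rounded: 13 revolutions per day

13 revolutions per day


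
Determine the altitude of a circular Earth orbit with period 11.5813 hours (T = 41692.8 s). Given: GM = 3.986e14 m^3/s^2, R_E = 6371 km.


T = 41692.8 s
r = (mu*T^2/(4*pi^2))^(1/3) = (3.986e14 * 41692.8^2 / (4*pi^2))^(1/3)
r = 2.5987623e+07 m = 25987.6232 km
alt = r - R_E = 25987.6232 - 6371 = 19616.6232 km

19616.6232 km


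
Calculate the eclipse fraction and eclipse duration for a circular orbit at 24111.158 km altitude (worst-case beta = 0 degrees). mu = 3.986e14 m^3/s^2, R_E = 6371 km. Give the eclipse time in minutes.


r = 30482.1580 km
T = 882.7313 min
Eclipse fraction = arcsin(R_E/r)/pi = arcsin(6371.0000/30482.1580)/pi
= arcsin(0.2090075)/pi = 0.06702331
Eclipse duration = 0.06702331 * 882.7313 = 59.1636 min

59.1636 minutes


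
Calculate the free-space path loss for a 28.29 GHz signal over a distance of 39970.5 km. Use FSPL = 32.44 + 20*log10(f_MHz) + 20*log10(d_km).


f = 28.29 GHz = 28290.0000 MHz
d = 39970.5 km
FSPL = 32.44 + 20*log10(28290.0000) + 20*log10(39970.5)
FSPL = 32.44 + 89.0327 + 92.0348
FSPL = 213.5075 dB

213.5075 dB


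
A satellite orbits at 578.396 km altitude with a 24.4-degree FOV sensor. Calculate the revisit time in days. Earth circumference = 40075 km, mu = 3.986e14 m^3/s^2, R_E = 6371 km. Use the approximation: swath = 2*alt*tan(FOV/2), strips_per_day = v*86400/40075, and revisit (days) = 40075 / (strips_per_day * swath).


swath = 2*578.396*tan(0.2129302) = 250.1073 km
v = sqrt(mu/r) = 7573.4736 m/s = 7.5735 km/s
strips/day = v*86400/40075 = 7.5735*86400/40075 = 16.3281
coverage/day = strips * swath = 16.3281 * 250.1073 = 4083.7737 km
revisit = 40075 / 4083.7737 = 9.8132 days

9.8132 days


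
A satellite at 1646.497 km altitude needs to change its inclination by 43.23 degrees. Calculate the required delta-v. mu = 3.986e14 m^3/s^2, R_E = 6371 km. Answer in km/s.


r = 8017.4970 km = 8.017497e+06 m
V = sqrt(mu/r) = 7050.9761 m/s
di = 43.23 deg = 0.7545058 rad
dV = 2*V*sin(di/2) = 2*7050.9761*sin(0.3772529)
dV = 5194.7073 m/s = 5.1947 km/s

5.1947 km/s


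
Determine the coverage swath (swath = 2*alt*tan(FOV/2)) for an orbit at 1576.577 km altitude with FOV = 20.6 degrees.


FOV = 20.6 deg = 0.3595378 rad
swath = 2 * alt * tan(FOV/2) = 2 * 1576.577 * tan(0.1797689)
swath = 2 * 1576.577 * 0.1817308
swath = 573.0252 km

573.0252 km


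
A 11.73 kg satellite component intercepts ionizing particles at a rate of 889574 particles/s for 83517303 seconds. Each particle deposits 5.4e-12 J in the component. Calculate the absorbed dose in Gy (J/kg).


Total energy deposited = rate * time * E_per
  = 889574 * 83517303 * 5.4e-12 = 401.1920 J
Dose = E_total / mass = 401.1920 / 11.73
Dose = 34.2022 Gy

34.2022 Gy


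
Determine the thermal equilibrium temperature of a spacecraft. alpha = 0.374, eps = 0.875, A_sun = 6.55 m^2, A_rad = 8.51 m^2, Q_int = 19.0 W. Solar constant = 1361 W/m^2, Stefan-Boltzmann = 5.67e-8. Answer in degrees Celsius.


Numerator = alpha*S*A_sun + Q_int = 0.374*1361*6.55 + 19.0 = 3353.0417 W
Denominator = eps*sigma*A_rad = 0.875*5.67e-8*8.51 = 4.2220237e-07 W/K^4
T^4 = 7.9417879e+09 K^4
T = 298.5242 K = 25.3742 C

25.3742 degrees Celsius


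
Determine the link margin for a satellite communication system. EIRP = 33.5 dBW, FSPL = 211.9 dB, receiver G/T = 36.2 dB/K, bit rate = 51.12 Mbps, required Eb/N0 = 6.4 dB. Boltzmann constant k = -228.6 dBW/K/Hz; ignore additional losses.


C/N0 = EIRP - FSPL + G/T - k = 33.5 - 211.9 + 36.2 - (-228.6)
C/N0 = 86.4000 dB-Hz
R_b = 51.12 Mbps = 5.112e+07 bps -> 10*log10(R_b) = 77.0859 dB-Hz
Eb/N0 = C/N0 - 10*log10(R_b) = 86.4000 - 77.0859 = 9.3141 dB
Margin = Eb/N0 - Eb/N0_req = 9.3141 - 6.4 = 2.9141 dB (link closes)

2.9141 dB


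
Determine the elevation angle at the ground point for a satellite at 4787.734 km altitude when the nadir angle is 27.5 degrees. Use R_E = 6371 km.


r = R_E + alt = 11158.7340 km
Law of sines in the satellite / Earth-center / ground-point triangle:
  sin(nadir)/R_E = sin(90 + el)/r  =>  cos(el) = (r/R_E)*sin(nadir)
cos(el) = (11158.7340 / 6371.0000) * sin(27.5 deg) = 0.8087474
el = arccos(0.8087474) = 36.0263 deg
(Earth-central angle = 90 - nadir - el = 26.4737 deg)

36.0263 degrees


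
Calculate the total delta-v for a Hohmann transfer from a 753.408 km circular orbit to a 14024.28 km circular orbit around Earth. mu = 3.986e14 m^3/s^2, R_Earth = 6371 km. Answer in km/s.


r1 = 7124.4080 km = 7.124408e+06 m
r2 = 20395.2800 km = 2.039528e+07 m
dv1 = sqrt(mu/r1)*(sqrt(2*r2/(r1+r2)) - 1) = 1626.6442 m/s
dv2 = sqrt(mu/r2)*(1 - sqrt(2*r1/(r1+r2))) = 1239.7730 m/s
total dv = |dv1| + |dv2| = 1626.6442 + 1239.7730 = 2866.4172 m/s = 2.8664 km/s

2.8664 km/s


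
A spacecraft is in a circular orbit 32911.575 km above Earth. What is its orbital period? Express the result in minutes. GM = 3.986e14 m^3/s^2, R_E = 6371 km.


r = 39282.5750 km = 3.9282575e+07 m
T = 2*pi*sqrt(r^3/mu) = 2*pi*sqrt(6.0617755e+22 / 3.986e14)
T = 77483.8414 s = 1291.3974 min

1291.3974 minutes


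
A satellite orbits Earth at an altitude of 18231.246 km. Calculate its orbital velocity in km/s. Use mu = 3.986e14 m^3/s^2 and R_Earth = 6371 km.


r = R_E + alt = 6371.0 + 18231.246 = 24602.2460 km = 2.4602246e+07 m
v = sqrt(mu/r) = sqrt(3.986e14 / 2.4602246e+07) = 4025.1426 m/s = 4.0251 km/s

4.0251 km/s


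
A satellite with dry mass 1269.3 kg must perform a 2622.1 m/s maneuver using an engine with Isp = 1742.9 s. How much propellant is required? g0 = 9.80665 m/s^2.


ve = Isp * g0 = 1742.9 * 9.80665 = 17092.010285 m/s
mass ratio = exp(dv/ve) = exp(2622.1/17092.010285) = 1.16580386
m_prop = m_dry * (mr - 1) = 1269.3 * (1.16580386 - 1)
m_prop = 210.4548 kg

210.4548 kg


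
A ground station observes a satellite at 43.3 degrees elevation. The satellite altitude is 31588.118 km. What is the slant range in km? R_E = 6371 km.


h = 31588.118 km, el = 43.3 deg
d = -R_E*sin(el) + sqrt((R_E*sin(el))^2 + 2*R_E*h + h^2)
d = -6371.0000*sin(0.7557276) + sqrt((6371.0000*0.6858184)^2 + 2*6371.0000*31588.118 + 31588.118^2)
d = 33305.5263 km

33305.5263 km


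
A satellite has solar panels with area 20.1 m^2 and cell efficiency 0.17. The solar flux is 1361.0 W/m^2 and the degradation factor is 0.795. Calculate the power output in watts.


P = area * eta * S * degradation
P = 20.1 * 0.17 * 1361.0 * 0.795
P = 3697.1769 W

3697.1769 W


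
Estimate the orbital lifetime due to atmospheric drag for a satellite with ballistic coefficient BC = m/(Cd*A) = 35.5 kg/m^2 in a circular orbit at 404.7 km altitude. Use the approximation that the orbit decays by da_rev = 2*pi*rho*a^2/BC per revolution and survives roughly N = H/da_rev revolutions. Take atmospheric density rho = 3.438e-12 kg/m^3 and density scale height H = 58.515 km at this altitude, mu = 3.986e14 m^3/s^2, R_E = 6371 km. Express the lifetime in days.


a = R_E + alt = 6775.7000 km = 6.7757e+06 m
da_rev = 2*pi*rho*a^2/BC = 2*pi*3.438e-12*(6.7757e+06)^2/35.5 = 27.936097 m per revolution
N = H/da_rev = 58515.0000 m / 27.936097 m = 2094.6019 revolutions
P = 2*pi*sqrt(a^3/mu) = 5550.6325 s
lifetime = N*P = 2094.6019 * 5550.6325 = 1.1626365e+07 s = 134.5644 days

134.5644 days


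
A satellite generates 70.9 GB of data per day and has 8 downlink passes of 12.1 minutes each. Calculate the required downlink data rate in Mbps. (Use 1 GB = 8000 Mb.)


total contact time = 8 * 12.1 * 60 = 5808.0000 s
data = 70.9 GB = 567200.0000 Mb
rate = 567200.0000 / 5808.0000 = 97.6584 Mbps

97.6584 Mbps


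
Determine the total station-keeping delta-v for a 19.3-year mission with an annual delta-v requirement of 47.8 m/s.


dV = rate * years = 47.8 * 19.3
dV = 922.5400 m/s

922.5400 m/s


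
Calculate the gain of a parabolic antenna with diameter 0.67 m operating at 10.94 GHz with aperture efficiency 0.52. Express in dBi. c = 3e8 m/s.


lambda = c/f = 3e8 / 1.094e+10 = 0.0274223 m
G = eta*(pi*D/lambda)^2 = 0.52*(pi*0.67/0.0274223)^2
G = 3063.6901 (linear)
G = 10*log10(3063.6901) = 34.8624 dBi

34.8624 dBi


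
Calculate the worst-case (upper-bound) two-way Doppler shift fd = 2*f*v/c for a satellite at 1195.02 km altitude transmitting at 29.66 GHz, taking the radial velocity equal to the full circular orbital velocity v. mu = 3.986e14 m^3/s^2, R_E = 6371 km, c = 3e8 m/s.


r = 7.56602e+06 m
v = sqrt(mu/r) = 7258.2998 m/s (worst-case radial velocity)
f = 29.66 GHz = 2.966e+10 Hz
fd = 2*f*v/c = 2*2.966e+10*7258.2998/3.0e+08
fd = 1.4352078e+06 Hz

1.4352e+06 Hz


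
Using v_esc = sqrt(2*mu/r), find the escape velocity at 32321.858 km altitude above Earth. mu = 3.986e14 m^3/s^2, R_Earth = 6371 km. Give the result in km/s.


r = 6371.0 + 32321.858 = 38692.8580 km = 3.8692858e+07 m
v_esc = sqrt(2*mu/r) = sqrt(2*3.986e14 / 3.8692858e+07)
v_esc = 4539.0842 m/s = 4.5391 km/s

4.5391 km/s


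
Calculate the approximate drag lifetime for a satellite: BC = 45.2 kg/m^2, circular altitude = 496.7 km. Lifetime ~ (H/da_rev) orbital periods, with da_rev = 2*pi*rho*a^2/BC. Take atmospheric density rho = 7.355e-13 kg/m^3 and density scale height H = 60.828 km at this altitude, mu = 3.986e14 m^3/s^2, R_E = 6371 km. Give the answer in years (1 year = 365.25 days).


a = R_E + alt = 6867.7000 km = 6.8677e+06 m
da_rev = 2*pi*rho*a^2/BC = 2*pi*7.355e-13*(6.8677e+06)^2/45.2 = 4.822217 m per revolution
N = H/da_rev = 60828.0000 m / 4.822217 m = 12614.1153 revolutions
P = 2*pi*sqrt(a^3/mu) = 5664.0646 s
lifetime = N*P = 12614.1153 * 5664.0646 = 7.1447163e+07 s = 826.9348 days
years = 826.9348 / 365.25 = 2.2640 years

2.2640 years


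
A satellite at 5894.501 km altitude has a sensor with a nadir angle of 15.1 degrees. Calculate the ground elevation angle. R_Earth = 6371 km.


r = R_E + alt = 12265.5010 km
Law of sines in the satellite / Earth-center / ground-point triangle:
  sin(nadir)/R_E = sin(90 + el)/r  =>  cos(el) = (r/R_E)*sin(nadir)
cos(el) = (12265.5010 / 6371.0000) * sin(15.1 deg) = 0.5015254
el = arccos(0.5015254) = 59.8990 deg
(Earth-central angle = 90 - nadir - el = 15.0010 deg)

59.8990 degrees


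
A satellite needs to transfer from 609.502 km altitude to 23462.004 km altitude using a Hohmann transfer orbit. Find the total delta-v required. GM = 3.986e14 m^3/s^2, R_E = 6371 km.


r1 = 6980.5020 km = 6.980502e+06 m
r2 = 29833.0040 km = 2.9833004e+07 m
dv1 = sqrt(mu/r1)*(sqrt(2*r2/(r1+r2)) - 1) = 2063.6442 m/s
dv2 = sqrt(mu/r2)*(1 - sqrt(2*r1/(r1+r2))) = 1404.2790 m/s
total dv = |dv1| + |dv2| = 2063.6442 + 1404.2790 = 3467.9231 m/s = 3.4679 km/s

3.4679 km/s


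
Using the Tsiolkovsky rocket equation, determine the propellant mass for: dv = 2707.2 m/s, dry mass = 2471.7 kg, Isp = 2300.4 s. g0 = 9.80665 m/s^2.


ve = Isp * g0 = 2300.4 * 9.80665 = 22559.217660 m/s
mass ratio = exp(dv/ve) = exp(2707.2/22559.217660) = 1.12750154
m_prop = m_dry * (mr - 1) = 2471.7 * (1.12750154 - 1)
m_prop = 315.1456 kg

315.1456 kg


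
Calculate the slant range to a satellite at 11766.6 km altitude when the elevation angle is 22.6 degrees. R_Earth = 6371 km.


h = 11766.6 km, el = 22.6 deg
d = -R_E*sin(el) + sqrt((R_E*sin(el))^2 + 2*R_E*h + h^2)
d = -6371.0000*sin(0.3944444) + sqrt((6371.0000*0.3842953)^2 + 2*6371.0000*11766.6 + 11766.6^2)
d = 14709.0811 km

14709.0811 km


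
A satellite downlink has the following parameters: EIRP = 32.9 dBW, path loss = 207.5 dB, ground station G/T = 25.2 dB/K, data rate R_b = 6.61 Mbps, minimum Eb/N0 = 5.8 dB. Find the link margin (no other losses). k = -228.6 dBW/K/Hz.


C/N0 = EIRP - FSPL + G/T - k = 32.9 - 207.5 + 25.2 - (-228.6)
C/N0 = 79.2000 dB-Hz
R_b = 6.61 Mbps = 6.61e+06 bps -> 10*log10(R_b) = 68.2020 dB-Hz
Eb/N0 = C/N0 - 10*log10(R_b) = 79.2000 - 68.2020 = 10.9980 dB
Margin = Eb/N0 - Eb/N0_req = 10.9980 - 5.8 = 5.1980 dB (link closes)

5.1980 dB


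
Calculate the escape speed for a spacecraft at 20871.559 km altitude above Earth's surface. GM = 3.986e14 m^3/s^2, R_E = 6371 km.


r = 6371.0 + 20871.559 = 27242.5590 km = 2.7242559e+07 m
v_esc = sqrt(2*mu/r) = sqrt(2*3.986e14 / 2.7242559e+07)
v_esc = 5409.5320 m/s = 5.4095 km/s

5.4095 km/s


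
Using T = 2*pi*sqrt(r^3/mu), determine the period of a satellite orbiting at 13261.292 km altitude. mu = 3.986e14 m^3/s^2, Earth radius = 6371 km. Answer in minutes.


r = 19632.2920 km = 1.9632292e+07 m
T = 2*pi*sqrt(r^3/mu) = 2*pi*sqrt(7.5668132e+21 / 3.986e14)
T = 27375.8573 s = 456.2643 min

456.2643 minutes


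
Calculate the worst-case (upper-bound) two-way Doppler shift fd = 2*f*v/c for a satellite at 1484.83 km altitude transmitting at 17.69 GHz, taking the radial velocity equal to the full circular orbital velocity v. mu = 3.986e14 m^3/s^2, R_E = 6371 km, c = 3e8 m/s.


r = 7.85583e+06 m
v = sqrt(mu/r) = 7123.1585 m/s (worst-case radial velocity)
f = 17.69 GHz = 1.769e+10 Hz
fd = 2*f*v/c = 2*1.769e+10*7123.1585/3.0e+08
fd = 840057.8271 Hz

840057.8271 Hz


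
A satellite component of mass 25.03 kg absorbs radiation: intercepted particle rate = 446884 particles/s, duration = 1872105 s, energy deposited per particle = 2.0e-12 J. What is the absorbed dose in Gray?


Total energy deposited = rate * time * E_per
  = 446884 * 1872105 * 2.0e-12 = 1.6732 J
Dose = E_total / mass = 1.6732 / 25.03
Dose = 0.06684888 Gy

0.0668 Gy


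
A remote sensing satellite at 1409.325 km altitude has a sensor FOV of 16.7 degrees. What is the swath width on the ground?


FOV = 16.7 deg = 0.29147 rad
swath = 2 * alt * tan(FOV/2) = 2 * 1409.325 * tan(0.145735)
swath = 2 * 1409.325 * 0.1467756
swath = 413.7090 km

413.7090 km


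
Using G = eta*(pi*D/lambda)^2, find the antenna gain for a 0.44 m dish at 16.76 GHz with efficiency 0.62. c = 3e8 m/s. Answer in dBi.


lambda = c/f = 3e8 / 1.676e+10 = 0.01789976 m
G = eta*(pi*D/lambda)^2 = 0.62*(pi*0.44/0.01789976)^2
G = 3697.4500 (linear)
G = 10*log10(3697.4500) = 35.6790 dBi

35.6790 dBi


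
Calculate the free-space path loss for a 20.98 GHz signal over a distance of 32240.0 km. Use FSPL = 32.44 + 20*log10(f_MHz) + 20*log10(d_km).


f = 20.98 GHz = 20980.0000 MHz
d = 32240.0 km
FSPL = 32.44 + 20*log10(20980.0000) + 20*log10(32240.0)
FSPL = 32.44 + 86.4361 + 90.1679
FSPL = 209.0440 dB

209.0440 dB


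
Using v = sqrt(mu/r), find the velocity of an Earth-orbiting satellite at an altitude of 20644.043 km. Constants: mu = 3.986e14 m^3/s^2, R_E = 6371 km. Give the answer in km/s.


r = R_E + alt = 6371.0 + 20644.043 = 27015.0430 km = 2.7015043e+07 m
v = sqrt(mu/r) = sqrt(3.986e14 / 2.7015043e+07) = 3841.1902 m/s = 3.8412 km/s

3.8412 km/s


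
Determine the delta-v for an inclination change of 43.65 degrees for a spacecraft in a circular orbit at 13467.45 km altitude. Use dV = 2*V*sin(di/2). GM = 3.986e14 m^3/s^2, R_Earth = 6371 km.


r = 19838.4500 km = 1.983845e+07 m
V = sqrt(mu/r) = 4482.4430 m/s
di = 43.65 deg = 0.7618362 rad
dV = 2*V*sin(di/2) = 2*4482.4430*sin(0.3809181)
dV = 3332.9019 m/s = 3.3329 km/s

3.3329 km/s


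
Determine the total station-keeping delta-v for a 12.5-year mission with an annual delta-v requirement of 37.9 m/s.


dV = rate * years = 37.9 * 12.5
dV = 473.7500 m/s

473.7500 m/s


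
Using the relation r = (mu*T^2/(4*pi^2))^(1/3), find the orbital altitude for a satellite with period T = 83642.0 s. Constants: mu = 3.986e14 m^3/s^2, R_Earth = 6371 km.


T = 83642.0 s
r = (mu*T^2/(4*pi^2))^(1/3) = (3.986e14 * 83642.0^2 / (4*pi^2))^(1/3)
r = 4.1337302e+07 m = 41337.3018 km
alt = r - R_E = 41337.3018 - 6371 = 34966.3018 km

34966.3018 km


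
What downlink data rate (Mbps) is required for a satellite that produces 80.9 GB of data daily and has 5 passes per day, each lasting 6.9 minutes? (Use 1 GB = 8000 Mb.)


total contact time = 5 * 6.9 * 60 = 2070.0000 s
data = 80.9 GB = 647200.0000 Mb
rate = 647200.0000 / 2070.0000 = 312.6570 Mbps

312.6570 Mbps


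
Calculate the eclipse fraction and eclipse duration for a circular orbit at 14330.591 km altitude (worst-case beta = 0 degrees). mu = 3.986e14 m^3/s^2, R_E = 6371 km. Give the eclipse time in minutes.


r = 20701.5910 km
T = 494.0439 min
Eclipse fraction = arcsin(R_E/r)/pi = arcsin(6371.0000/20701.5910)/pi
= arcsin(0.3077541)/pi = 0.09957742
Eclipse duration = 0.09957742 * 494.0439 = 49.1956 min

49.1956 minutes


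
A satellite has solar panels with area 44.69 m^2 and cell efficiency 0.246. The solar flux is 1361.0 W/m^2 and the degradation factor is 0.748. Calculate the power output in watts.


P = area * eta * S * degradation
P = 44.69 * 0.246 * 1361.0 * 0.748
P = 11191.9351 W

11191.9351 W


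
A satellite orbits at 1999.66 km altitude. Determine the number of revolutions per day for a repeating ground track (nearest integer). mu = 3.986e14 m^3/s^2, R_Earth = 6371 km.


r = 8.37066e+06 m
T = 2*pi*sqrt(r^3/mu) = 7621.6811 s = 127.0280 min
revs/day = 1440 / 127.0280 = 11.3361
Rounded: 11 revolutions per day

11 revolutions per day


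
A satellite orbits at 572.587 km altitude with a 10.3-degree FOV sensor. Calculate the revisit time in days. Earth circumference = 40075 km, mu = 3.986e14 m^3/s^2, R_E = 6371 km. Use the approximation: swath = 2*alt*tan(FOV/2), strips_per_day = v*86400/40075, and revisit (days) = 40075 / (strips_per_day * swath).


swath = 2*572.587*tan(0.08988446) = 103.2114 km
v = sqrt(mu/r) = 7576.6409 m/s = 7.5766 km/s
strips/day = v*86400/40075 = 7.5766*86400/40075 = 16.3349
coverage/day = strips * swath = 16.3349 * 103.2114 = 1685.9504 km
revisit = 40075 / 1685.9504 = 23.7700 days

23.7700 days


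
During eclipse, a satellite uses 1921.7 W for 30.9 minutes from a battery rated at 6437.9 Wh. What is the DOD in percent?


E_used = P * t / 60 = 1921.7 * 30.9 / 60 = 989.6755 Wh
DOD = E_used / E_total * 100 = 989.6755 / 6437.9 * 100
DOD = 15.3726 %

15.3726 %


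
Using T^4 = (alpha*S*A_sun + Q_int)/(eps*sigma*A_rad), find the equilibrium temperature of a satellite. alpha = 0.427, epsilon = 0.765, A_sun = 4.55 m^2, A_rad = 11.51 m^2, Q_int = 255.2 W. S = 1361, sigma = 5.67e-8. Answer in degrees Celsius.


Numerator = alpha*S*A_sun + Q_int = 0.427*1361*4.55 + 255.2 = 2899.4188 W
Denominator = eps*sigma*A_rad = 0.765*5.67e-8*11.51 = 4.99252e-07 W/K^4
T^4 = 5.8075257e+09 K^4
T = 276.0564 K = 2.9064 C

2.9064 degrees Celsius


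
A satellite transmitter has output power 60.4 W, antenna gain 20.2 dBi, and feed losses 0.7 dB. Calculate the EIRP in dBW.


Pt = 60.4 W = 17.8104 dBW
EIRP = Pt_dBW + Gt - losses = 17.8104 + 20.2 - 0.7 = 37.3104 dBW

37.3104 dBW


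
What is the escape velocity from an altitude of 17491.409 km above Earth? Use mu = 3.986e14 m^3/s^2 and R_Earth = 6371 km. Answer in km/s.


r = 6371.0 + 17491.409 = 23862.4090 km = 2.3862409e+07 m
v_esc = sqrt(2*mu/r) = sqrt(2*3.986e14 / 2.3862409e+07)
v_esc = 5779.9822 m/s = 5.7800 km/s

5.7800 km/s


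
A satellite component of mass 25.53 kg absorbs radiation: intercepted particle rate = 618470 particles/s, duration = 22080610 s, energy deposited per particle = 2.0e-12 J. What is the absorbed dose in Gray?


Total energy deposited = rate * time * E_per
  = 618470 * 22080610 * 2.0e-12 = 27.3124 J
Dose = E_total / mass = 27.3124 / 25.53
Dose = 1.0698 Gy

1.0698 Gy


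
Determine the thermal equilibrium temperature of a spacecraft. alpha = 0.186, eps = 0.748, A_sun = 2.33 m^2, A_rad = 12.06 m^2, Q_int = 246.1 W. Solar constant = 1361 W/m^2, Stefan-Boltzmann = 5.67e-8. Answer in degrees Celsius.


Numerator = alpha*S*A_sun + Q_int = 0.186*1361*2.33 + 246.1 = 835.9302 W
Denominator = eps*sigma*A_rad = 0.748*5.67e-8*12.06 = 5.114839e-07 W/K^4
T^4 = 1.6343236e+09 K^4
T = 201.0641 K = -72.0859 C

-72.0859 degrees Celsius


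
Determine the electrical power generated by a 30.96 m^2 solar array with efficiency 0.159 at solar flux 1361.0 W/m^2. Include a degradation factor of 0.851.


P = area * eta * S * degradation
P = 30.96 * 0.159 * 1361.0 * 0.851
P = 5701.4558 W

5701.4558 W


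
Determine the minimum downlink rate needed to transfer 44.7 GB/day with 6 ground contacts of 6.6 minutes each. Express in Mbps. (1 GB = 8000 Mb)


total contact time = 6 * 6.6 * 60 = 2376.0000 s
data = 44.7 GB = 357600.0000 Mb
rate = 357600.0000 / 2376.0000 = 150.5051 Mbps

150.5051 Mbps


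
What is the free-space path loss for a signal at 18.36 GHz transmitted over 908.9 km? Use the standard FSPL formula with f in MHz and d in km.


f = 18.36 GHz = 18360.0000 MHz
d = 908.9 km
FSPL = 32.44 + 20*log10(18360.0000) + 20*log10(908.9)
FSPL = 32.44 + 85.2775 + 59.1703
FSPL = 176.8878 dB

176.8878 dB


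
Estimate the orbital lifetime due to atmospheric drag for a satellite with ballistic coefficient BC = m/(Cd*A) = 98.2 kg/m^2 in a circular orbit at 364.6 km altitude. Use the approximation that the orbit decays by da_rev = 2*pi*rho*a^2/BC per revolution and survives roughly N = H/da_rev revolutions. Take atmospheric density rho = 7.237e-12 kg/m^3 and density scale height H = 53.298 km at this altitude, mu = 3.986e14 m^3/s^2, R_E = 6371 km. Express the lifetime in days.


a = R_E + alt = 6735.6000 km = 6.7356e+06 m
da_rev = 2*pi*rho*a^2/BC = 2*pi*7.237e-12*(6.7356e+06)^2/98.2 = 21.007749 m per revolution
N = H/da_rev = 53298.0000 m / 21.007749 m = 2537.0638 revolutions
P = 2*pi*sqrt(a^3/mu) = 5501.4308 s
lifetime = N*P = 2537.0638 * 5501.4308 = 1.3957481e+07 s = 161.5449 days

161.5449 days


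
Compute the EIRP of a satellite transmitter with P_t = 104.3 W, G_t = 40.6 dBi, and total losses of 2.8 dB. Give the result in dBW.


Pt = 104.3 W = 20.1828 dBW
EIRP = Pt_dBW + Gt - losses = 20.1828 + 40.6 - 2.8 = 57.9828 dBW

57.9828 dBW


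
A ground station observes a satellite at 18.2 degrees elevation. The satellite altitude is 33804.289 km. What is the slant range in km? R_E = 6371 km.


h = 33804.289 km, el = 18.2 deg
d = -R_E*sin(el) + sqrt((R_E*sin(el))^2 + 2*R_E*h + h^2)
d = -6371.0000*sin(0.3176499) + sqrt((6371.0000*0.3123349)^2 + 2*6371.0000*33804.289 + 33804.289^2)
d = 37726.9098 km

37726.9098 km


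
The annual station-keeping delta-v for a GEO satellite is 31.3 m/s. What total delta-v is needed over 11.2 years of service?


dV = rate * years = 31.3 * 11.2
dV = 350.5600 m/s

350.5600 m/s


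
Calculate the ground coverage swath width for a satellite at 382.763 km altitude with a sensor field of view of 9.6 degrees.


FOV = 9.6 deg = 0.1675516 rad
swath = 2 * alt * tan(FOV/2) = 2 * 382.763 * tan(0.0837758)
swath = 2 * 382.763 * 0.08397235
swath = 64.2830 km

64.2830 km


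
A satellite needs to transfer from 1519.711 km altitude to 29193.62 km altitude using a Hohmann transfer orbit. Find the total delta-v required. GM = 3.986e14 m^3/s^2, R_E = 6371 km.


r1 = 7890.7110 km = 7.890711e+06 m
r2 = 35564.6200 km = 3.556462e+07 m
dv1 = sqrt(mu/r1)*(sqrt(2*r2/(r1+r2)) - 1) = 1985.7273 m/s
dv2 = sqrt(mu/r2)*(1 - sqrt(2*r1/(r1+r2))) = 1330.3118 m/s
total dv = |dv1| + |dv2| = 1985.7273 + 1330.3118 = 3316.0391 m/s = 3.3160 km/s

3.3160 km/s


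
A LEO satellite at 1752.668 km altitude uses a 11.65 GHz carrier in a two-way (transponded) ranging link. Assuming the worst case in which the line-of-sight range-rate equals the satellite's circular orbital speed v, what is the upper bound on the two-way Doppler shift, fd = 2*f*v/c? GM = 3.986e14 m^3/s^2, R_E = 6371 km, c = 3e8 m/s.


r = 8.123668e+06 m
v = sqrt(mu/r) = 7004.7488 m/s (worst-case radial velocity)
f = 11.65 GHz = 1.165e+10 Hz
fd = 2*f*v/c = 2*1.165e+10*7004.7488/3.0e+08
fd = 544035.4883 Hz

544035.4883 Hz


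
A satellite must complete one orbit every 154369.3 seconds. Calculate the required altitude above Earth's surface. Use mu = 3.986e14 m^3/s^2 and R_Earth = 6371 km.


T = 154369.3 s
r = (mu*T^2/(4*pi^2))^(1/3) = (3.986e14 * 154369.3^2 / (4*pi^2))^(1/3)
r = 6.2196576e+07 m = 62196.5758 km
alt = r - R_E = 62196.5758 - 6371 = 55825.5758 km

55825.5758 km


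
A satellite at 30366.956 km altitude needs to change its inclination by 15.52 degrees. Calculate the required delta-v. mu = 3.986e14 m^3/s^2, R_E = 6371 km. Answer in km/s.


r = 36737.9560 km = 3.6737956e+07 m
V = sqrt(mu/r) = 3293.9056 m/s
di = 15.52 deg = 0.2708751 rad
dV = 2*V*sin(di/2) = 2*3293.9056*sin(0.1354375)
dV = 889.5118 m/s = 0.8895118 km/s

0.8895 km/s
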